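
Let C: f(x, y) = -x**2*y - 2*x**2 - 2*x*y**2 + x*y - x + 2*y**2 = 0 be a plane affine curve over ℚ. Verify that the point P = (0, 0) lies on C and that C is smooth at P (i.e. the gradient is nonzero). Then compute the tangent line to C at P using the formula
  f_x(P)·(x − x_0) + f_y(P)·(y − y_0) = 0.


Tangent line at P: -x = 0.

Step 1: f(0, 0) = 0, so P lies on C.
Step 2: partial derivatives
  f_x(x, y) = -2*x*y - 4*x - 2*y**2 + y - 1, f_y(x, y) = -x**2 - 4*x*y + x + 4*y.
  f_x(P) = -1, f_y(P) = 0 (gradient nonzero, so P is smooth).
Step 3: tangent line at P: -1·(x − 0) + 0·(y − 0) = 0.
Expanding: -x = 0.


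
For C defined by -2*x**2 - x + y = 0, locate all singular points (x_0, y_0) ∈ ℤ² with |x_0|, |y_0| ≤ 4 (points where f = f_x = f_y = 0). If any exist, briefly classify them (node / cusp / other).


No singular points in the scanned grid; C is smooth there.

Compute partial derivatives:
  f_x = -4*x - 1.
  f_y = 1.
f_y = 1 is a nonzero constant, so f_y never vanishes: no point (x, y) can satisfy f = f_x = f_y = 0. In particular no (x, y) ∈ {−4, ..., 4}² is singular; the curve is smooth.


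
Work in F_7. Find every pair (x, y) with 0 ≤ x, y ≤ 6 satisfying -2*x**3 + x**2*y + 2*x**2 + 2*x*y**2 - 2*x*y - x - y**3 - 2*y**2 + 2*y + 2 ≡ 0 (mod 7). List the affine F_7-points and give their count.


Affine F_7-points: {(1, 5), (2, 6), (4, 0), (5, 0), (6, 0), (6, 1), (6, 2)}; count = 7.

For each of the 49 pairs (x, y) ∈ F_7², evaluate f(x, y) mod 7. Record the zeros.
  x = 0: [0↦2, 1↦1, 2↦4, 3↦5, 4↦5, 5↦5, 6↦6]  zeros at y ∈ ∅
  x = 1: [0↦1, 1↦1, 2↦2, 3↦5, 4↦4, 5↦0, 6↦1]  zeros at y ∈ {5}
  x = 2: [0↦6, 1↦2, 2↦3, 3↦3, 4↦3, 5↦4, 6↦0]  zeros at y ∈ {6}
  x = 3: [0↦5, 1↦6, 2↦2, 3↦1, 4↦4, 5↦5, 6↦5]  zeros at y ∈ ∅
  x = 4: [0↦0, 1↦1, 2↦1, 3↦1, 4↦2, 5↦5, 6↦4]  zeros at y ∈ {0}
  x = 5: [0↦0, 1↦3, 2↦2, 3↦5, 4↦6, 5↦6, 6↦6]  zeros at y ∈ {0}
  x = 6: [0↦0, 1↦0, 2↦0, 3↦1, 4↦4, 5↦3, 6↦6]  zeros at y ∈ {0, 1, 2}
Collecting zeros: affine points = {(1, 5), (2, 6), (4, 0), (5, 0), (6, 0), (6, 1), (6, 2)}.
Total count |C(F_7)_aff| = 7.


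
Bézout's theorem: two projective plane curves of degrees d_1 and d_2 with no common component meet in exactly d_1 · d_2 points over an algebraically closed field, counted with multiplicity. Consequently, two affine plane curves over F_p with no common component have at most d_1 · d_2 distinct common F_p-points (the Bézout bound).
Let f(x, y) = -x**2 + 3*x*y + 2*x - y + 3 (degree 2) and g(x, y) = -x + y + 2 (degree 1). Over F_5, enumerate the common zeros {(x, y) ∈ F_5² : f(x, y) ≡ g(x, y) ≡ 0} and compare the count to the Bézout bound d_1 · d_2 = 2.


Common zeros: {(0, 3)}; count = 1; Bézout bound = 2.

deg(f) = 2, deg(g) = 1, so Bézout bound = 2.
Scan x ∈ F_5. For each x, list the y ∈ F_5 with f(x, y) ≡ 0 and those with g(x, y) ≡ 0 (mod 5); the common zeros in that column are the intersection.
  x = 0: f ≡ 0 at y ∈ {3}; g ≡ 0 at y ∈ {3}; common: {3}.
  x = 1: f ≡ 0 at y ∈ {3}; g ≡ 0 at y ∈ {4}; common: ∅.
  x = 2: f ≡ 0 at y ∈ ∅; g ≡ 0 at y ∈ {0}; common: ∅.
  x = 3: f ≡ 0 at y ∈ {0}; g ≡ 0 at y ∈ {1}; common: ∅.
  x = 4: f ≡ 0 at y ∈ {0}; g ≡ 0 at y ∈ {2}; common: ∅.
Collecting: common zeros = {(0, 3)}, so the count is 1.
Comparison with the Bézout bound: 1 ≤ 2 = deg(f)·deg(g), as expected for curves with no common component (the affine F_5-count falls short of the bound because intersections may lie at infinity, over extension fields, or carry multiplicity).


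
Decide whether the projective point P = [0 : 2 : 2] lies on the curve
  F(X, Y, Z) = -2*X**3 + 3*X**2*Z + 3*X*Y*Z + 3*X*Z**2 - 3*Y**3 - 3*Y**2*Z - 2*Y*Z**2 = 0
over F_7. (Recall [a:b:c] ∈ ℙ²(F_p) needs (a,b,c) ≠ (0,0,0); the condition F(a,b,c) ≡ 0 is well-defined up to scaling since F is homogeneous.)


F(0,2,2) ≡ 6 (mod 7); P is NOT on the curve.

Evaluate F(0, 2, 2) term-by-term (mod 7).
  -2*X**3 ↦ -2·0·1·1 = 0
  3*X**2*Z ↦ 3·0·1·2 = 0
  3*X*Y*Z ↦ 3·0·2·2 = 0
  3*X*Z**2 ↦ 3·0·1·4 = 0
  -3*Y**3 ↦ -3·1·8·1 = -24
  -3*Y**2*Z ↦ -3·1·4·2 = -24
  -2*Y*Z**2 ↦ -2·1·2·4 = -16
Sum: F(0, 2, 2) = (0) + (0) + (0) + (0) + (-24) + (-24) + (-16) = -64.
Reducing mod 7: -64 ≡ 6 (mod 7).
Since F(a, b, c) ≡ 6 ≠ 0 (mod 7), P does NOT lie on the curve.


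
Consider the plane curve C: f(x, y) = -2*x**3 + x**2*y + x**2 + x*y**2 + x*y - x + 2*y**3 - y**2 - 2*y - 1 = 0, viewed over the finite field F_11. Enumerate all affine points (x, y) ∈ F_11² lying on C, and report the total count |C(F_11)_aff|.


Affine F_11-points: {(1, 6), (2, 7), (3, 9), (4, 8), (5, 0), (5, 2), (5, 7), (6, 10), (7, 1), (8, 7), (8, 10), (10, 3)}; count = 12.

For each of the 121 pairs (x, y) ∈ F_11², evaluate f(x, y) mod 11. Record the zeros.
  x = 0: [0↦10, 1↦9, 2↦7, 3↦5, 4↦4, 5↦5, 6↦9, 7↦6, 8↦8, 9↦5, 10↦9]  zeros at y ∈ ∅
  x = 1: [0↦8, 1↦10, 2↦2, 3↦7, 4↦4, 5↦5, 6↦0, 7↦1, 8↦9, 9↦3, 10↦6]  zeros at y ∈ {6}
  x = 2: [0↦7, 1↦3, 2↦2, 3↦5, 4↦2, 5↦5, 6↦4, 7↦0, 8↦5, 9↦9, 10↦2]  zeros at y ∈ {7}
  x = 3: [0↦6, 1↦9, 2↦6, 3↦9, 4↦8, 5↦4, 6↦9, 7↦2, 8↦6, 9↦0, 10↦7]  zeros at y ∈ {9}
  x = 4: [0↦4, 1↦5, 2↦2, 3↦7, 4↦10, 5↦1, 6↦3, 7↦6, 8↦0, 9↦8, 10↦9]  zeros at y ∈ {8}
  x = 5: [0↦0, 1↦1, 2↦0, 3↦9, 4↦7, 5↦6, 6↦7, 7↦0, 8↦8, 9↦10, 10↦7]  zeros at y ∈ {0, 2, 7}
  x = 6: [0↦4, 1↦7, 2↦10, 3↦3, 4↦9, 5↦7, 6↦9, 7↦5, 8↦7, 9↦5, 10↦0]  zeros at y ∈ {10}
  x = 7: [0↦4, 1↦0, 2↦9, 3↦10, 4↦4, 5↦3, 6↦8, 7↦9, 8↦7, 9↦3, 10↦9]  zeros at y ∈ {1}
  x = 8: [0↦10, 1↦1, 2↦7, 3↦7, 4↦2, 5↦4, 6↦3, 7↦0, 8↦7, 9↦3, 10↦0]  zeros at y ∈ {7, 10}
  x = 9: [0↦10, 1↦9, 2↦3, 3↦4, 4↦2, 5↦9, 6↦4, 7↦10, 8↦6, 9↦4, 10↦5]  zeros at y ∈ ∅
  x = 10: [0↦3, 1↦1, 2↦7, 3↦0, 4↦3, 5↦6, 6↦10, 7↦5, 8↦3, 9↦5, 10↦1]  zeros at y ∈ {3}
Collecting zeros: affine points = {(1, 6), (2, 7), (3, 9), (4, 8), (5, 0), (5, 2), (5, 7), (6, 10), (7, 1), (8, 7), (8, 10), (10, 3)}.
Total count |C(F_11)_aff| = 12.


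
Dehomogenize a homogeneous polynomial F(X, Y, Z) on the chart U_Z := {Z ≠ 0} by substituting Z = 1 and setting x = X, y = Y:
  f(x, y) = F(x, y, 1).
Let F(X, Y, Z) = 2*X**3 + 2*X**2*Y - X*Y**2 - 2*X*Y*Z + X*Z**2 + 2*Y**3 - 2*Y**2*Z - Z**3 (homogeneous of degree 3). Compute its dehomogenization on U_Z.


f(x, y) = 2*x**3 + 2*x**2*y - x*y**2 - 2*x*y + x + 2*y**3 - 2*y**2 - 1

On U_Z we set Z = 1. Each monomial c·X^i·Y^j·Z^k in F becomes c·x^i·y^j·1^k = c·x^i·y^j.
Substituting Z = 1: F(X, Y, 1) = 2*x**3 + 2*x**2*y - x*y**2 - 2*x*y + x + 2*y**3 - 2*y**2 - 1.
Note: deg(f) ≤ deg(F) = 3; strict inequality happens when F is divisible by Z (lost terms).


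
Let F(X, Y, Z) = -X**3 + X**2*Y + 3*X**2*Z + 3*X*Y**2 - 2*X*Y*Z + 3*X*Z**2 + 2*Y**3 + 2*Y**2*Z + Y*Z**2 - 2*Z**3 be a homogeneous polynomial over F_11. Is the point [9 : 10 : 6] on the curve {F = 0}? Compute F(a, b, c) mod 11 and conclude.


F(9,10,6) ≡ 10 (mod 11); P is NOT on the curve.

Evaluate F(9, 10, 6) term-by-term (mod 11).
  -X**3 ↦ -1·729·1·1 = -729
  X**2*Y ↦ 1·81·10·1 = 810
  3*X**2*Z ↦ 3·81·1·6 = 1458
  3*X*Y**2 ↦ 3·9·100·1 = 2700
  -2*X*Y*Z ↦ -2·9·10·6 = -1080
  3*X*Z**2 ↦ 3·9·1·36 = 972
  2*Y**3 ↦ 2·1·1000·1 = 2000
  2*Y**2*Z ↦ 2·1·100·6 = 1200
  Y*Z**2 ↦ 1·1·10·36 = 360
  -2*Z**3 ↦ -2·1·1·216 = -432
Sum: F(9, 10, 6) = (-729) + (810) + (1458) + (2700) + (-1080) + (972) + (2000) + (1200) + (360) + (-432) = 7259.
Reducing mod 11: 7259 ≡ 10 (mod 11).
Since F(a, b, c) ≡ 10 ≠ 0 (mod 11), P does NOT lie on the curve.


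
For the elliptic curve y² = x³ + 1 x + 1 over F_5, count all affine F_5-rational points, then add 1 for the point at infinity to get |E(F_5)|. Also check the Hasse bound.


Affine points = {(0, 1), (0, 4), (2, 1), (2, 4), (3, 1), (3, 4), (4, 2), (4, 3)}; affine count = 8; |E(F_5)| = 9.

Discriminant check: Δ ∝ 4a³ + 27b² = 4·1³ + 27·1² = 4·1 + 27·1 ≡ 1 (mod 5). Nonzero ⇒ E is nonsingular.
For each x ∈ F_5, compute rhs = x³ + 1·x + 1 mod 5, then count y ∈ F_5 with y² ≡ rhs.
  x = 0: rhs = 1, matching y values: 1, 4 (2 points).
  x = 1: rhs = 3, matching y values: none (0 points).
  x = 2: rhs = 1, matching y values: 1, 4 (2 points).
  x = 3: rhs = 1, matching y values: 1, 4 (2 points).
  x = 4: rhs = 4, matching y values: 2, 3 (2 points).
Total affine count: 8.
Full point count |E(F_5)| = 8 + 1 = 9.
Hasse bound: |9 − (5+1)| = |3| = 3 ≤ 2√5 ≈ 4.4721 ✓.


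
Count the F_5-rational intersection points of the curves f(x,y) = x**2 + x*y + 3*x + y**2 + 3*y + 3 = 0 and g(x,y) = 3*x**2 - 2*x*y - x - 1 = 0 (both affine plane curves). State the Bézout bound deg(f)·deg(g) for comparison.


Common zeros: ∅; count = 0; Bézout bound = 4.

deg(f) = 2, deg(g) = 2, so Bézout bound = 4.
Scan x ∈ F_5. For each x, list the y ∈ F_5 with f(x, y) ≡ 0 and those with g(x, y) ≡ 0 (mod 5); the common zeros in that column are the intersection.
  x = 0: f ≡ 0 at y ∈ ∅; g ≡ 0 at y ∈ ∅; common: ∅.
  x = 1: f ≡ 0 at y ∈ ∅; g ≡ 0 at y ∈ {3}; common: ∅.
  x = 2: f ≡ 0 at y ∈ ∅; g ≡ 0 at y ∈ {1}; common: ∅.
  x = 3: f ≡ 0 at y ∈ ∅; g ≡ 0 at y ∈ {3}; common: ∅.
  x = 4: f ≡ 0 at y ∈ {4}; g ≡ 0 at y ∈ {1}; common: ∅.
Collecting: common zeros = ∅, so the count is 0.
Comparison with the Bézout bound: 0 ≤ 4 = deg(f)·deg(g), as expected for curves with no common component (the affine F_5-count falls short of the bound because intersections may lie at infinity, over extension fields, or carry multiplicity).


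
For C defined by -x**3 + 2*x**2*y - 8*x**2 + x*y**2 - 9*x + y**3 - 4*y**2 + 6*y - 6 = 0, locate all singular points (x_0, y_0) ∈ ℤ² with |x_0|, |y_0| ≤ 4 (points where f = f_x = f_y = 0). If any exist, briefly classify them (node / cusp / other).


Singular points: {(-1, 2)}; classification: node.

Compute partial derivatives:
  f_x = -3*x**2 + 4*x*y - 16*x + y**2 - 9.
  f_y = 2*x**2 + 2*x*y + 3*y**2 - 8*y + 6.
Scan x_0 ∈ {−4, ..., 4}. For each x_0, f_y(x_0, y) is a polynomial in y; find its integer roots y ∈ {−4, ..., 4}, then test f_x and f at those candidates.
  x = -4: f_y(-4, y) = 3*y**2 - 16*y + 38; no integer root y with |y| ≤ 4.
  x = -3: f_y(-3, y) = 3*y**2 - 14*y + 24; no integer root y with |y| ≤ 4.
  x = -2: f_y(-2, y) = 3*y**2 - 12*y + 14; no integer root y with |y| ≤ 4.
  x = -1: f_y(-1, y) = 3*y**2 - 10*y + 8; vanishes at y ∈ {2}. (-1, 2): f_x = 0, f = 0 — SINGULAR.
  x = 0: f_y(0, y) = 3*y**2 - 8*y + 6; no integer root y with |y| ≤ 4.
  x = 1: f_y(1, y) = 3*y**2 - 6*y + 8; no integer root y with |y| ≤ 4.
  x = 2: f_y(2, y) = 3*y**2 - 4*y + 14; no integer root y with |y| ≤ 4.
  x = 3: f_y(3, y) = 3*y**2 - 2*y + 24; no integer root y with |y| ≤ 4.
  x = 4: f_y(4, y) = 3*y**2 + 38; no integer root y with |y| ≤ 4.
Only singular point on the grid: (-1, 2).
Classify: substitute x = -1 + u, y = 2 + v and expand: f = -u**3 + 2*u**2*v - u**2 + u*v**2 + v**3 + v**2.
No constant or linear terms (consistent with a singular point). Quadratic part: -u**2 + v**2. Cubic part: -u**3 + 2*u**2*v + u*v**2 + v**3.
The quadratic part v**2 - u**2 = (v − u)(v + u) splits into two distinct linear factors, so there are two distinct tangent lines y − 2 = ±(x − -1) — this is a node (ordinary double point).
Classification: node.


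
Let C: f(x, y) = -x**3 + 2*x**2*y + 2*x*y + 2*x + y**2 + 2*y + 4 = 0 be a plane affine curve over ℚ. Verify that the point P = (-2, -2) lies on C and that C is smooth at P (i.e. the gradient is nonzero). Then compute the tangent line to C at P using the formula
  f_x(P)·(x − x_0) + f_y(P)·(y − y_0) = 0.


Tangent line at P: 2*x + 2*y + 8 = 0.

Step 1: f(-2, -2) = 0, so P lies on C.
Step 2: partial derivatives
  f_x(x, y) = -3*x**2 + 4*x*y + 2*y + 2, f_y(x, y) = 2*x**2 + 2*x + 2*y + 2.
  f_x(P) = 2, f_y(P) = 2 (gradient nonzero, so P is smooth).
Step 3: tangent line at P: 2·(x − -2) + 2·(y − -2) = 0.
Expanding: 2*x + 2*y + 8 = 0.


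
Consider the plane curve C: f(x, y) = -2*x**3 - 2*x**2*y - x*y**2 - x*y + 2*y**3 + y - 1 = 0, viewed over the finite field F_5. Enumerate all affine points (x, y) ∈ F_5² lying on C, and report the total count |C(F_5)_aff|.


Affine F_5-points: {(1, 2), (3, 0), (3, 4), (4, 4)}; count = 4.

For each of the 25 pairs (x, y) ∈ F_5², evaluate f(x, y) mod 5. Record the zeros.
  x = 0: [0↦4, 1↦2, 2↦2, 3↦1, 4↦1]  zeros at y ∈ ∅
  x = 1: [0↦2, 1↦1, 2↦0, 3↦1, 4↦1]  zeros at y ∈ {2}
  x = 2: [0↦3, 1↦4, 2↦3, 3↦2, 4↦3]  zeros at y ∈ ∅
  x = 3: [0↦0, 1↦4, 2↦4, 3↦2, 4↦0]  zeros at y ∈ {0, 4}
  x = 4: [0↦1, 1↦4, 2↦1, 3↦4, 4↦0]  zeros at y ∈ {4}
Collecting zeros: affine points = {(1, 2), (3, 0), (3, 4), (4, 4)}.
Total count |C(F_5)_aff| = 4.


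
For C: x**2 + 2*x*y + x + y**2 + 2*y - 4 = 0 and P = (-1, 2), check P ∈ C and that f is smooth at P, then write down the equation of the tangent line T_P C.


Tangent line at P: 3*x + 4*y - 5 = 0.

Step 1: f(-1, 2) = 0, so P lies on C.
Step 2: partial derivatives
  f_x(x, y) = 2*x + 2*y + 1, f_y(x, y) = 2*x + 2*y + 2.
  f_x(P) = 3, f_y(P) = 4 (gradient nonzero, so P is smooth).
Step 3: tangent line at P: 3·(x − -1) + 4·(y − 2) = 0.
Expanding: 3*x + 4*y - 5 = 0.


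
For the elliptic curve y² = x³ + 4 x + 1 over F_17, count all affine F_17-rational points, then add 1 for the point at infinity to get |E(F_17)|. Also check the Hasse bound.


Affine points = {(0, 1), (0, 16), (2, 0), (4, 8), (4, 9), (7, 7), (7, 10), (8, 1), (8, 16), (9, 1), (9, 16), (10, 2), (10, 15), (11, 4), (11, 13), (12, 3), (12, 14), (14, 8), (14, 9), (15, 6), (15, 11), (16, 8), (16, 9)}; affine count = 23; |E(F_17)| = 24.

Discriminant check: Δ ∝ 4a³ + 27b² = 4·4³ + 27·1² = 4·64 + 27·1 ≡ 11 (mod 17). Nonzero ⇒ E is nonsingular.
For each x ∈ F_17, compute rhs = x³ + 4·x + 1 mod 17, then count y ∈ F_17 with y² ≡ rhs.
  x = 0: rhs = 1, matching y values: 1, 16 (2 points).
  x = 1: rhs = 6, matching y values: none (0 points).
  x = 2: rhs = 0, matching y values: 0 (1 points).
  x = 3: rhs = 6, matching y values: none (0 points).
  x = 4: rhs = 13, matching y values: 8, 9 (2 points).
  x = 5: rhs = 10, matching y values: none (0 points).
  x = 6: rhs = 3, matching y values: none (0 points).
  x = 7: rhs = 15, matching y values: 7, 10 (2 points).
  x = 8: rhs = 1, matching y values: 1, 16 (2 points).
  x = 9: rhs = 1, matching y values: 1, 16 (2 points).
  x = 10: rhs = 4, matching y values: 2, 15 (2 points).
  x = 11: rhs = 16, matching y values: 4, 13 (2 points).
  x = 12: rhs = 9, matching y values: 3, 14 (2 points).
  x = 13: rhs = 6, matching y values: none (0 points).
  x = 14: rhs = 13, matching y values: 8, 9 (2 points).
  x = 15: rhs = 2, matching y values: 6, 11 (2 points).
  x = 16: rhs = 13, matching y values: 8, 9 (2 points).
Total affine count: 23.
Full point count |E(F_17)| = 23 + 1 = 24.
Hasse bound: |24 − (17+1)| = |6| = 6 ≤ 2√17 ≈ 8.2462 ✓.


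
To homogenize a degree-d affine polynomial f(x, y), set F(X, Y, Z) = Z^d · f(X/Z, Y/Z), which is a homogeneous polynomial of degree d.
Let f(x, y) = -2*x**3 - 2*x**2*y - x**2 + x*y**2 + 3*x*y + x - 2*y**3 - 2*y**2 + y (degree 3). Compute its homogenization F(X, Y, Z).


F(X, Y, Z) = -2*X**3 - 2*X**2*Y - X**2*Z + X*Y**2 + 3*X*Y*Z + X*Z**2 - 2*Y**3 - 2*Y**2*Z + Y*Z**2

deg(f) = 3.
Substitute x = X/Z, y = Y/Z into f, then multiply by Z^3.
  monomial -2·x^3·y^0 ↦ -2·X^3·Y^0·Z^0.
  monomial -2·x^2·y^1 ↦ -2·X^2·Y^1·Z^0.
  monomial -1·x^2·y^0 ↦ -1·X^2·Y^0·Z^1.
  monomial 1·x^1·y^2 ↦ 1·X^1·Y^2·Z^0.
  monomial 3·x^1·y^1 ↦ 3·X^1·Y^1·Z^1.
  monomial 1·x^1·y^0 ↦ 1·X^1·Y^0·Z^2.
  monomial -2·x^0·y^3 ↦ -2·X^0·Y^3·Z^0.
  monomial -2·x^0·y^2 ↦ -2·X^0·Y^2·Z^1.
  monomial 1·x^0·y^1 ↦ 1·X^0·Y^1·Z^2.
Collecting: F(X, Y, Z) = -2*X**3 - 2*X**2*Y - X**2*Z + X*Y**2 + 3*X*Y*Z + X*Z**2 - 2*Y**3 - 2*Y**2*Z + Y*Z**2.


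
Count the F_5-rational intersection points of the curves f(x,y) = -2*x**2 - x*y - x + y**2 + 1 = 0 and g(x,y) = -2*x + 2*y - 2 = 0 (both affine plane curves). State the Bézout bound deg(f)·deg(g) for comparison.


Common zeros: {(1, 2), (4, 0)}; count = 2; Bézout bound = 2.

deg(f) = 2, deg(g) = 1, so Bézout bound = 2.
Scan x ∈ F_5. For each x, list the y ∈ F_5 with f(x, y) ≡ 0 and those with g(x, y) ≡ 0 (mod 5); the common zeros in that column are the intersection.
  x = 0: f ≡ 0 at y ∈ {2, 3}; g ≡ 0 at y ∈ {1}; common: ∅.
  x = 1: f ≡ 0 at y ∈ {2, 4}; g ≡ 0 at y ∈ {2}; common: {2}.
  x = 2: f ≡ 0 at y ∈ {1}; g ≡ 0 at y ∈ {3}; common: ∅.
  x = 3: f ≡ 0 at y ∈ {0, 3}; g ≡ 0 at y ∈ {4}; common: ∅.
  x = 4: f ≡ 0 at y ∈ {0, 4}; g ≡ 0 at y ∈ {0}; common: {0}.
Collecting: common zeros = {(1, 2), (4, 0)}, so the count is 2.
Comparison with the Bézout bound: 2 ≤ 2 = deg(f)·deg(g), as expected for curves with no common component (the bound is attained).


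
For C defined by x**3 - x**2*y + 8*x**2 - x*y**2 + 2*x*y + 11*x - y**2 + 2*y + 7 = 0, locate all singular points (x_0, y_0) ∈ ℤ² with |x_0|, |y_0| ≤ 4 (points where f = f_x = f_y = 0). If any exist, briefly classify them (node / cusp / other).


Singular points: {(-2, 3)}; classification: node.

Compute partial derivatives:
  f_x = 3*x**2 - 2*x*y + 16*x - y**2 + 2*y + 11.
  f_y = -x**2 - 2*x*y + 2*x - 2*y + 2.
Scan x_0 ∈ {−4, ..., 4}. For each x_0, f_y(x_0, y) is a polynomial in y; find its integer roots y ∈ {−4, ..., 4}, then test f_x and f at those candidates.
  x = -4: f_y(-4, y) = 6*y - 22; no integer root y with |y| ≤ 4.
  x = -3: f_y(-3, y) = 4*y - 13; no integer root y with |y| ≤ 4.
  x = -2: f_y(-2, y) = 2*y - 6; vanishes at y ∈ {3}. (-2, 3): f_x = 0, f = 0 — SINGULAR.
  x = -1: f_y(-1, y) = -1; no integer root y with |y| ≤ 4.
  x = 0: f_y(0, y) = 2 - 2*y; vanishes at y ∈ {1}. (0, 1): f_x = 12 ≠ 0.
  x = 1: f_y(1, y) = 3 - 4*y; no integer root y with |y| ≤ 4.
  x = 2: f_y(2, y) = 2 - 6*y; no integer root y with |y| ≤ 4.
  x = 3: f_y(3, y) = -8*y - 1; no integer root y with |y| ≤ 4.
  x = 4: f_y(4, y) = -10*y - 6; no integer root y with |y| ≤ 4.
Only singular point on the grid: (-2, 3).
Classify: substitute x = -2 + u, y = 3 + v and expand: f = u**3 - u**2*v - u**2 - u*v**2 + v**2.
No constant or linear terms (consistent with a singular point). Quadratic part: -u**2 + v**2. Cubic part: u**3 - u**2*v - u*v**2.
The quadratic part v**2 - u**2 = (v − u)(v + u) splits into two distinct linear factors, so there are two distinct tangent lines y − 3 = ±(x − -2) — this is a node (ordinary double point).
Classification: node.


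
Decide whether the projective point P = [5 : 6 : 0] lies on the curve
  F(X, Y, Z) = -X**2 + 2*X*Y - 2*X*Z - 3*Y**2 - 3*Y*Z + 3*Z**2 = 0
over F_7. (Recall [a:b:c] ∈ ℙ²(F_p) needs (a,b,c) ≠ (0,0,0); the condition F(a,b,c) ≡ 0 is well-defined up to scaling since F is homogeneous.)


F(5,6,0) ≡ 4 (mod 7); P is NOT on the curve.

Evaluate F(5, 6, 0) term-by-term (mod 7).
  -X**2 ↦ -1·25·1·1 = -25
  2*X*Y ↦ 2·5·6·1 = 60
  -2*X*Z ↦ -2·5·1·0 = 0
  -3*Y**2 ↦ -3·1·36·1 = -108
  -3*Y*Z ↦ -3·1·6·0 = 0
  3*Z**2 ↦ 3·1·1·0 = 0
Sum: F(5, 6, 0) = (-25) + (60) + (0) + (-108) + (0) + (0) = -73.
Reducing mod 7: -73 ≡ 4 (mod 7).
Since F(a, b, c) ≡ 4 ≠ 0 (mod 7), P does NOT lie on the curve.


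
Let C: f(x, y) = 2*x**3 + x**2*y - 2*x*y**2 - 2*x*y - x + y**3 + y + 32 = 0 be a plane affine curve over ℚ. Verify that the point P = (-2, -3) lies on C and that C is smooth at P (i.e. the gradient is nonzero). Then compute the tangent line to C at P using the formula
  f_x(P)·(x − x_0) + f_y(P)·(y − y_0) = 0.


Tangent line at P: 23*x + 12*y + 82 = 0.

Step 1: f(-2, -3) = 0, so P lies on C.
Step 2: partial derivatives
  f_x(x, y) = 6*x**2 + 2*x*y - 2*y**2 - 2*y - 1, f_y(x, y) = x**2 - 4*x*y - 2*x + 3*y**2 + 1.
  f_x(P) = 23, f_y(P) = 12 (gradient nonzero, so P is smooth).
Step 3: tangent line at P: 23·(x − -2) + 12·(y − -3) = 0.
Expanding: 23*x + 12*y + 82 = 0.


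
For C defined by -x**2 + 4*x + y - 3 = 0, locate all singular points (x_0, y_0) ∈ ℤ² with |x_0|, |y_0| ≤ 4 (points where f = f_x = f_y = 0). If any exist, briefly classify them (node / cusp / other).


No singular points in the scanned grid; C is smooth there.

Compute partial derivatives:
  f_x = 4 - 2*x.
  f_y = 1.
f_y = 1 is a nonzero constant, so f_y never vanishes: no point (x, y) can satisfy f = f_x = f_y = 0. In particular no (x, y) ∈ {−4, ..., 4}² is singular; the curve is smooth.


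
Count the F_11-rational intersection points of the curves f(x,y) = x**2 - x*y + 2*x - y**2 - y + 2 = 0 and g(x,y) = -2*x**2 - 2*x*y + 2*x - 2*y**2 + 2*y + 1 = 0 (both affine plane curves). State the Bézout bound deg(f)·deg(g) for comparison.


Common zeros: {(0, 9)}; count = 1; Bézout bound = 4.

deg(f) = 2, deg(g) = 2, so Bézout bound = 4.
Scan x ∈ F_11. For each x, list the y ∈ F_11 with f(x, y) ≡ 0 and those with g(x, y) ≡ 0 (mod 11); the common zeros in that column are the intersection.
  x = 0: f ≡ 0 at y ∈ {1, 9}; g ≡ 0 at y ∈ {3, 9}; common: {9}.
  x = 1: f ≡ 0 at y ∈ ∅; g ≡ 0 at y ∈ ∅; common: ∅.
  x = 2: f ≡ 0 at y ∈ {2, 6}; g ≡ 0 at y ∈ ∅; common: ∅.
  x = 3: f ≡ 0 at y ∈ ∅; g ≡ 0 at y ∈ {0, 9}; common: ∅.
  x = 4: f ≡ 0 at y ∈ ∅; g ≡ 0 at y ∈ ∅; common: ∅.
  x = 5: f ≡ 0 at y ∈ ∅; g ≡ 0 at y ∈ {8, 10}; common: ∅.
  x = 6: f ≡ 0 at y ∈ ∅; g ≡ 0 at y ∈ ∅; common: ∅.
  x = 7: f ≡ 0 at y ∈ {5, 9}; g ≡ 0 at y ∈ ∅; common: ∅.
  x = 8: f ≡ 0 at y ∈ ∅; g ≡ 0 at y ∈ {5, 10}; common: ∅.
  x = 9: f ≡ 0 at y ∈ {2, 10}; g ≡ 0 at y ∈ {0, 3}; common: ∅.
  x = 10: f ≡ 0 at y ∈ {1, 10}; g ≡ 0 at y ∈ {5, 8}; common: ∅.
Collecting: common zeros = {(0, 9)}, so the count is 1.
Comparison with the Bézout bound: 1 ≤ 4 = deg(f)·deg(g), as expected for curves with no common component (the affine F_11-count falls short of the bound because intersections may lie at infinity, over extension fields, or carry multiplicity).


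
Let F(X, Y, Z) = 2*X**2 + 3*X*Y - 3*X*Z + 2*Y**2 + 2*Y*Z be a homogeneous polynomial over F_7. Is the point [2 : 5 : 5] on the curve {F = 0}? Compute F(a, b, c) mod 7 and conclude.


F(2,5,5) ≡ 3 (mod 7); P is NOT on the curve.

Evaluate F(2, 5, 5) term-by-term (mod 7).
  2*X**2 ↦ 2·4·1·1 = 8
  3*X*Y ↦ 3·2·5·1 = 30
  -3*X*Z ↦ -3·2·1·5 = -30
  2*Y**2 ↦ 2·1·25·1 = 50
  2*Y*Z ↦ 2·1·5·5 = 50
Sum: F(2, 5, 5) = (8) + (30) + (-30) + (50) + (50) = 108.
Reducing mod 7: 108 ≡ 3 (mod 7).
Since F(a, b, c) ≡ 3 ≠ 0 (mod 7), P does NOT lie on the curve.


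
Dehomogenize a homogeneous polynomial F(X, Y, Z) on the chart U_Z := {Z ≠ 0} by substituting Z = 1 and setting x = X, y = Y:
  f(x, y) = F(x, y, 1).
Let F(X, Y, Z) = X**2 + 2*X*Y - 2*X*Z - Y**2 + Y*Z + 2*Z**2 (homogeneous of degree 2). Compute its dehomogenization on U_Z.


f(x, y) = x**2 + 2*x*y - 2*x - y**2 + y + 2

On U_Z we set Z = 1. Each monomial c·X^i·Y^j·Z^k in F becomes c·x^i·y^j·1^k = c·x^i·y^j.
Substituting Z = 1: F(X, Y, 1) = x**2 + 2*x*y - 2*x - y**2 + y + 2.
Note: deg(f) ≤ deg(F) = 2; strict inequality happens when F is divisible by Z (lost terms).


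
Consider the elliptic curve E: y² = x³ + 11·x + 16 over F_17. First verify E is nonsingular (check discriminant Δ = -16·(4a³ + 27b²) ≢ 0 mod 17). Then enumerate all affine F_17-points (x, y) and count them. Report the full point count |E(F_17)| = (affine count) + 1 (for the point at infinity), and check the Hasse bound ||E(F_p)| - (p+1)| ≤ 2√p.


Affine points = {(0, 4), (0, 13), (3, 5), (3, 12), (5, 3), (5, 14), (6, 3), (6, 14), (8, 2), (8, 15), (10, 2), (10, 15), (16, 2), (16, 15)}; affine count = 14; |E(F_17)| = 15.

Discriminant check: Δ ∝ 4a³ + 27b² = 4·11³ + 27·16² = 4·1331 + 27·256 ≡ 13 (mod 17). Nonzero ⇒ E is nonsingular.
For each x ∈ F_17, compute rhs = x³ + 11·x + 16 mod 17, then count y ∈ F_17 with y² ≡ rhs.
  x = 0: rhs = 16, matching y values: 4, 13 (2 points).
  x = 1: rhs = 11, matching y values: none (0 points).
  x = 2: rhs = 12, matching y values: none (0 points).
  x = 3: rhs = 8, matching y values: 5, 12 (2 points).
  x = 4: rhs = 5, matching y values: none (0 points).
  x = 5: rhs = 9, matching y values: 3, 14 (2 points).
  x = 6: rhs = 9, matching y values: 3, 14 (2 points).
  x = 7: rhs = 11, matching y values: none (0 points).
  x = 8: rhs = 4, matching y values: 2, 15 (2 points).
  x = 9: rhs = 11, matching y values: none (0 points).
  x = 10: rhs = 4, matching y values: 2, 15 (2 points).
  x = 11: rhs = 6, matching y values: none (0 points).
  x = 12: rhs = 6, matching y values: none (0 points).
  x = 13: rhs = 10, matching y values: none (0 points).
  x = 14: rhs = 7, matching y values: none (0 points).
  x = 15: rhs = 3, matching y values: none (0 points).
  x = 16: rhs = 4, matching y values: 2, 15 (2 points).
Total affine count: 14.
Full point count |E(F_17)| = 14 + 1 = 15.
Hasse bound: |15 − (17+1)| = |-3| = 3 ≤ 2√17 ≈ 8.2462 ✓.


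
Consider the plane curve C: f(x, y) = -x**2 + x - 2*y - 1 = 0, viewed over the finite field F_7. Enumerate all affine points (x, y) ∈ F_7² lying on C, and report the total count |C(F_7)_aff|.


Affine F_7-points: {(0, 3), (1, 3), (2, 2), (3, 0), (4, 4), (5, 0), (6, 2)}; count = 7.

For each of the 49 pairs (x, y) ∈ F_7², evaluate f(x, y) mod 7. Record the zeros.
  x = 0: [0↦6, 1↦4, 2↦2, 3↦0, 4↦5, 5↦3, 6↦1]  zeros at y ∈ {3}
  x = 1: [0↦6, 1↦4, 2↦2, 3↦0, 4↦5, 5↦3, 6↦1]  zeros at y ∈ {3}
  x = 2: [0↦4, 1↦2, 2↦0, 3↦5, 4↦3, 5↦1, 6↦6]  zeros at y ∈ {2}
  x = 3: [0↦0, 1↦5, 2↦3, 3↦1, 4↦6, 5↦4, 6↦2]  zeros at y ∈ {0}
  x = 4: [0↦1, 1↦6, 2↦4, 3↦2, 4↦0, 5↦5, 6↦3]  zeros at y ∈ {4}
  x = 5: [0↦0, 1↦5, 2↦3, 3↦1, 4↦6, 5↦4, 6↦2]  zeros at y ∈ {0}
  x = 6: [0↦4, 1↦2, 2↦0, 3↦5, 4↦3, 5↦1, 6↦6]  zeros at y ∈ {2}
Collecting zeros: affine points = {(0, 3), (1, 3), (2, 2), (3, 0), (4, 4), (5, 0), (6, 2)}.
Total count |C(F_7)_aff| = 7.


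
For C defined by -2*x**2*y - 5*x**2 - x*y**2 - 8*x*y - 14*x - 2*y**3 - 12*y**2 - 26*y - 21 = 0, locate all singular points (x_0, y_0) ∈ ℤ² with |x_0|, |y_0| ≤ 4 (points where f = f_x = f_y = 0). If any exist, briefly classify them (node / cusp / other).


Singular points: {(-1, -2)}; classification: node.

Compute partial derivatives:
  f_x = -4*x*y - 10*x - y**2 - 8*y - 14.
  f_y = -2*x**2 - 2*x*y - 8*x - 6*y**2 - 24*y - 26.
Scan x_0 ∈ {−4, ..., 4}. For each x_0, f_y(x_0, y) is a polynomial in y; find its integer roots y ∈ {−4, ..., 4}, then test f_x and f at those candidates.
  x = -4: f_y(-4, y) = -6*y**2 - 16*y - 26; no integer root y with |y| ≤ 4.
  x = -3: f_y(-3, y) = -6*y**2 - 18*y - 20; no integer root y with |y| ≤ 4.
  x = -2: f_y(-2, y) = -6*y**2 - 20*y - 18; no integer root y with |y| ≤ 4.
  x = -1: f_y(-1, y) = -6*y**2 - 22*y - 20; vanishes at y ∈ {-2}. (-1, -2): f_x = 0, f = 0 — SINGULAR.
  x = 0: f_y(0, y) = -6*y**2 - 24*y - 26; no integer root y with |y| ≤ 4.
  x = 1: f_y(1, y) = -6*y**2 - 26*y - 36; no integer root y with |y| ≤ 4.
  x = 2: f_y(2, y) = -6*y**2 - 28*y - 50; no integer root y with |y| ≤ 4.
  x = 3: f_y(3, y) = -6*y**2 - 30*y - 68; no integer root y with |y| ≤ 4.
  x = 4: f_y(4, y) = -6*y**2 - 32*y - 90; no integer root y with |y| ≤ 4.
Only singular point on the grid: (-1, -2).
Classify: substitute x = -1 + u, y = -2 + v and expand: f = -2*u**2*v - u**2 - u*v**2 - 2*v**3 + v**2.
No constant or linear terms (consistent with a singular point). Quadratic part: -u**2 + v**2. Cubic part: -2*u**2*v - u*v**2 - 2*v**3.
The quadratic part v**2 - u**2 = (v − u)(v + u) splits into two distinct linear factors, so there are two distinct tangent lines y − -2 = ±(x − -1) — this is a node (ordinary double point).
Classification: node.


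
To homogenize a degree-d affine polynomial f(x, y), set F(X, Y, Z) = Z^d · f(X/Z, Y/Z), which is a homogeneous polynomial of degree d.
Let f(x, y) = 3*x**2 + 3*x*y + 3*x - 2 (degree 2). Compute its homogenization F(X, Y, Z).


F(X, Y, Z) = 3*X**2 + 3*X*Y + 3*X*Z - 2*Z**2

deg(f) = 2.
Substitute x = X/Z, y = Y/Z into f, then multiply by Z^2.
  monomial 3·x^2·y^0 ↦ 3·X^2·Y^0·Z^0.
  monomial 3·x^1·y^1 ↦ 3·X^1·Y^1·Z^0.
  monomial 3·x^1·y^0 ↦ 3·X^1·Y^0·Z^1.
  monomial -2·x^0·y^0 ↦ -2·X^0·Y^0·Z^2.
Collecting: F(X, Y, Z) = 3*X**2 + 3*X*Y + 3*X*Z - 2*Z**2.


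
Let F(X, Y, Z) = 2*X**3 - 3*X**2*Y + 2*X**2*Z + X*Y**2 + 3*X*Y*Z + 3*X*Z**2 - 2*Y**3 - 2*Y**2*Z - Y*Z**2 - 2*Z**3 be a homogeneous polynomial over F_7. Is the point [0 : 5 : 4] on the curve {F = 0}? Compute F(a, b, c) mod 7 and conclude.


F(0,5,4) ≡ 0 (mod 7); P is on the curve.

Evaluate F(0, 5, 4) term-by-term (mod 7).
  2*X**3 ↦ 2·0·1·1 = 0
  -3*X**2*Y ↦ -3·0·5·1 = 0
  2*X**2*Z ↦ 2·0·1·4 = 0
  X*Y**2 ↦ 1·0·25·1 = 0
  3*X*Y*Z ↦ 3·0·5·4 = 0
  3*X*Z**2 ↦ 3·0·1·16 = 0
  -2*Y**3 ↦ -2·1·125·1 = -250
  -2*Y**2*Z ↦ -2·1·25·4 = -200
  -Y*Z**2 ↦ -1·1·5·16 = -80
  -2*Z**3 ↦ -2·1·1·64 = -128
Sum: F(0, 5, 4) = (0) + (0) + (0) + (0) + (0) + (0) + (-250) + (-200) + (-80) + (-128) = -658.
Reducing mod 7: -658 ≡ 0 (mod 7).
Since F(a, b, c) ≡ 0 (mod 7), P lies on the curve.


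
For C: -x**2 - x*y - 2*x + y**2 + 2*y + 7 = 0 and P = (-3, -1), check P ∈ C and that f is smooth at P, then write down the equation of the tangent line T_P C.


Tangent line at P: 5*x + 3*y + 18 = 0.

Step 1: f(-3, -1) = 0, so P lies on C.
Step 2: partial derivatives
  f_x(x, y) = -2*x - y - 2, f_y(x, y) = -x + 2*y + 2.
  f_x(P) = 5, f_y(P) = 3 (gradient nonzero, so P is smooth).
Step 3: tangent line at P: 5·(x − -3) + 3·(y − -1) = 0.
Expanding: 5*x + 3*y + 18 = 0.


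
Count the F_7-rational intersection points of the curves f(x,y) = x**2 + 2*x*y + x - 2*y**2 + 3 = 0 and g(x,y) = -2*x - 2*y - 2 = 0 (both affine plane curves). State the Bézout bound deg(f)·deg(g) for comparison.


Common zeros: {(1, 5), (2, 4)}; count = 2; Bézout bound = 2.

deg(f) = 2, deg(g) = 1, so Bézout bound = 2.
Scan x ∈ F_7. For each x, list the y ∈ F_7 with f(x, y) ≡ 0 and those with g(x, y) ≡ 0 (mod 7); the common zeros in that column are the intersection.
  x = 0: f ≡ 0 at y ∈ ∅; g ≡ 0 at y ∈ {6}; common: ∅.
  x = 1: f ≡ 0 at y ∈ {3, 5}; g ≡ 0 at y ∈ {5}; common: {5}.
  x = 2: f ≡ 0 at y ∈ {4, 5}; g ≡ 0 at y ∈ {4}; common: {4}.
  x = 3: f ≡ 0 at y ∈ {4, 6}; g ≡ 0 at y ∈ {3}; common: ∅.
  x = 4: f ≡ 0 at y ∈ ∅; g ≡ 0 at y ∈ {2}; common: ∅.
  x = 5: f ≡ 0 at y ∈ {6}; g ≡ 0 at y ∈ {1}; common: ∅.
  x = 6: f ≡ 0 at y ∈ {3}; g ≡ 0 at y ∈ {0}; common: ∅.
Collecting: common zeros = {(1, 5), (2, 4)}, so the count is 2.
Comparison with the Bézout bound: 2 ≤ 2 = deg(f)·deg(g), as expected for curves with no common component (the bound is attained).


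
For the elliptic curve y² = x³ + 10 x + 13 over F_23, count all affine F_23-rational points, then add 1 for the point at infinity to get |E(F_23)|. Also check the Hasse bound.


Affine points = {(0, 6), (0, 17), (1, 1), (1, 22), (2, 8), (2, 15), (3, 1), (3, 22), (4, 5), (4, 18), (5, 2), (5, 21), (6, 6), (6, 17), (7, 9), (7, 14), (9, 2), (9, 21), (10, 3), (10, 20), (17, 6), (17, 17), (19, 1), (19, 22), (20, 5), (20, 18), (21, 10), (21, 13), (22, 5), (22, 18)}; affine count = 30; |E(F_23)| = 31.

Discriminant check: Δ ∝ 4a³ + 27b² = 4·10³ + 27·13² = 4·1000 + 27·169 ≡ 7 (mod 23). Nonzero ⇒ E is nonsingular.
For each x ∈ F_23, compute rhs = x³ + 10·x + 13 mod 23, then count y ∈ F_23 with y² ≡ rhs.
  x = 0: rhs = 13, matching y values: 6, 17 (2 points).
  x = 1: rhs = 1, matching y values: 1, 22 (2 points).
  x = 2: rhs = 18, matching y values: 8, 15 (2 points).
  x = 3: rhs = 1, matching y values: 1, 22 (2 points).
  x = 4: rhs = 2, matching y values: 5, 18 (2 points).
  x = 5: rhs = 4, matching y values: 2, 21 (2 points).
  x = 6: rhs = 13, matching y values: 6, 17 (2 points).
  x = 7: rhs = 12, matching y values: 9, 14 (2 points).
  x = 8: rhs = 7, matching y values: none (0 points).
  x = 9: rhs = 4, matching y values: 2, 21 (2 points).
  x = 10: rhs = 9, matching y values: 3, 20 (2 points).
  x = 11: rhs = 5, matching y values: none (0 points).
  x = 12: rhs = 21, matching y values: none (0 points).
  x = 13: rhs = 17, matching y values: none (0 points).
  x = 14: rhs = 22, matching y values: none (0 points).
  x = 15: rhs = 19, matching y values: none (0 points).
  x = 16: rhs = 14, matching y values: none (0 points).
  x = 17: rhs = 13, matching y values: 6, 17 (2 points).
  x = 18: rhs = 22, matching y values: none (0 points).
  x = 19: rhs = 1, matching y values: 1, 22 (2 points).
  x = 20: rhs = 2, matching y values: 5, 18 (2 points).
  x = 21: rhs = 8, matching y values: 10, 13 (2 points).
  x = 22: rhs = 2, matching y values: 5, 18 (2 points).
Total affine count: 30.
Full point count |E(F_23)| = 30 + 1 = 31.
Hasse bound: |31 − (23+1)| = |7| = 7 ≤ 2√23 ≈ 9.5917 ✓.


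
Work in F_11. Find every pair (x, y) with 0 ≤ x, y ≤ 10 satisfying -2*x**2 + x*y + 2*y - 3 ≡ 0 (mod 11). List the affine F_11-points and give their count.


Affine F_11-points: {(0, 7), (1, 9), (2, 0), (3, 2), (4, 4), (5, 6), (6, 8), (7, 10), (8, 1), (9, 0), (9, 1), (9, 2), (9, 3), (9, 4), (9, 5), (9, 6), (9, 7), (9, 8), (9, 9), (9, 10), (10, 5)}; count = 21.

For each of the 121 pairs (x, y) ∈ F_11², evaluate f(x, y) mod 11. Record the zeros.
  x = 0: [0↦8, 1↦10, 2↦1, 3↦3, 4↦5, 5↦7, 6↦9, 7↦0, 8↦2, 9↦4, 10↦6]  zeros at y ∈ {7}
  x = 1: [0↦6, 1↦9, 2↦1, 3↦4, 4↦7, 5↦10, 6↦2, 7↦5, 8↦8, 9↦0, 10↦3]  zeros at y ∈ {9}
  x = 2: [0↦0, 1↦4, 2↦8, 3↦1, 4↦5, 5↦9, 6↦2, 7↦6, 8↦10, 9↦3, 10↦7]  zeros at y ∈ {0}
  x = 3: [0↦1, 1↦6, 2↦0, 3↦5, 4↦10, 5↦4, 6↦9, 7↦3, 8↦8, 9↦2, 10↦7]  zeros at y ∈ {2}
  x = 4: [0↦9, 1↦4, 2↦10, 3↦5, 4↦0, 5↦6, 6↦1, 7↦7, 8↦2, 9↦8, 10↦3]  zeros at y ∈ {4}
  x = 5: [0↦2, 1↦9, 2↦5, 3↦1, 4↦8, 5↦4, 6↦0, 7↦7, 8↦3, 9↦10, 10↦6]  zeros at y ∈ {6}
  x = 6: [0↦2, 1↦10, 2↦7, 3↦4, 4↦1, 5↦9, 6↦6, 7↦3, 8↦0, 9↦8, 10↦5]  zeros at y ∈ {8}
  x = 7: [0↦9, 1↦7, 2↦5, 3↦3, 4↦1, 5↦10, 6↦8, 7↦6, 8↦4, 9↦2, 10↦0]  zeros at y ∈ {10}
  x = 8: [0↦1, 1↦0, 2↦10, 3↦9, 4↦8, 5↦7, 6↦6, 7↦5, 8↦4, 9↦3, 10↦2]  zeros at y ∈ {1}
  x = 9: [0↦0, 1↦0, 2↦0, 3↦0, 4↦0, 5↦0, 6↦0, 7↦0, 8↦0, 9↦0, 10↦0]  zeros at y ∈ {0, 1, 2, 3, 4, 5, 6, 7, 8, 9, 10}
  x = 10: [0↦6, 1↦7, 2↦8, 3↦9, 4↦10, 5↦0, 6↦1, 7↦2, 8↦3, 9↦4, 10↦5]  zeros at y ∈ {5}
Collecting zeros: affine points = {(0, 7), (1, 9), (2, 0), (3, 2), (4, 4), (5, 6), (6, 8), (7, 10), (8, 1), (9, 0), (9, 1), (9, 2), (9, 3), (9, 4), (9, 5), (9, 6), (9, 7), (9, 8), (9, 9), (9, 10), (10, 5)}.
Total count |C(F_11)_aff| = 21.


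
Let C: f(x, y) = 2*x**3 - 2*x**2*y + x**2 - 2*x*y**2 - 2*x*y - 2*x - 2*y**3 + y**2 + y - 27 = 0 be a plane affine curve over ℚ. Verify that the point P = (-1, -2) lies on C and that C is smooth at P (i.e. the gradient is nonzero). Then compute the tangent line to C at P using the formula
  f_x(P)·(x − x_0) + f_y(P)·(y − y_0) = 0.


Tangent line at P: -10*x - 35*y - 80 = 0.

Step 1: f(-1, -2) = 0, so P lies on C.
Step 2: partial derivatives
  f_x(x, y) = 6*x**2 - 4*x*y + 2*x - 2*y**2 - 2*y - 2, f_y(x, y) = -2*x**2 - 4*x*y - 2*x - 6*y**2 + 2*y + 1.
  f_x(P) = -10, f_y(P) = -35 (gradient nonzero, so P is smooth).
Step 3: tangent line at P: -10·(x − -1) + -35·(y − -2) = 0.
Expanding: -10*x - 35*y - 80 = 0.


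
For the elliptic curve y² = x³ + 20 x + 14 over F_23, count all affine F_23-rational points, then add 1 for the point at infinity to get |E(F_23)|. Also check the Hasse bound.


Affine points = {(1, 9), (1, 14), (2, 4), (2, 19), (3, 3), (3, 20), (5, 3), (5, 20), (9, 7), (9, 16), (10, 8), (10, 15), (11, 1), (11, 22), (12, 2), (12, 21), (14, 5), (14, 18), (15, 3), (15, 20), (17, 0), (19, 10), (19, 13), (21, 9), (21, 14), (22, 4), (22, 19)}; affine count = 27; |E(F_23)| = 28.

Discriminant check: Δ ∝ 4a³ + 27b² = 4·20³ + 27·14² = 4·8000 + 27·196 ≡ 9 (mod 23). Nonzero ⇒ E is nonsingular.
For each x ∈ F_23, compute rhs = x³ + 20·x + 14 mod 23, then count y ∈ F_23 with y² ≡ rhs.
  x = 0: rhs = 14, matching y values: none (0 points).
  x = 1: rhs = 12, matching y values: 9, 14 (2 points).
  x = 2: rhs = 16, matching y values: 4, 19 (2 points).
  x = 3: rhs = 9, matching y values: 3, 20 (2 points).
  x = 4: rhs = 20, matching y values: none (0 points).
  x = 5: rhs = 9, matching y values: 3, 20 (2 points).
  x = 6: rhs = 5, matching y values: none (0 points).
  x = 7: rhs = 14, matching y values: none (0 points).
  x = 8: rhs = 19, matching y values: none (0 points).
  x = 9: rhs = 3, matching y values: 7, 16 (2 points).
  x = 10: rhs = 18, matching y values: 8, 15 (2 points).
  x = 11: rhs = 1, matching y values: 1, 22 (2 points).
  x = 12: rhs = 4, matching y values: 2, 21 (2 points).
  x = 13: rhs = 10, matching y values: none (0 points).
  x = 14: rhs = 2, matching y values: 5, 18 (2 points).
  x = 15: rhs = 9, matching y values: 3, 20 (2 points).
  x = 16: rhs = 14, matching y values: none (0 points).
  x = 17: rhs = 0, matching y values: 0 (1 points).
  x = 18: rhs = 19, matching y values: none (0 points).
  x = 19: rhs = 8, matching y values: 10, 13 (2 points).
  x = 20: rhs = 19, matching y values: none (0 points).
  x = 21: rhs = 12, matching y values: 9, 14 (2 points).
  x = 22: rhs = 16, matching y values: 4, 19 (2 points).
Total affine count: 27.
Full point count |E(F_23)| = 27 + 1 = 28.
Hasse bound: |28 − (23+1)| = |4| = 4 ≤ 2√23 ≈ 9.5917 ✓.


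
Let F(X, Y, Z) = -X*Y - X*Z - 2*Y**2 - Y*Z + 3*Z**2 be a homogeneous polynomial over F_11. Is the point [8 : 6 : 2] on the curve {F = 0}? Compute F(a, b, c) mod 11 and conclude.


F(8,6,2) ≡ 7 (mod 11); P is NOT on the curve.

Evaluate F(8, 6, 2) term-by-term (mod 11).
  -X*Y ↦ -1·8·6·1 = -48
  -X*Z ↦ -1·8·1·2 = -16
  -2*Y**2 ↦ -2·1·36·1 = -72
  -Y*Z ↦ -1·1·6·2 = -12
  3*Z**2 ↦ 3·1·1·4 = 12
Sum: F(8, 6, 2) = (-48) + (-16) + (-72) + (-12) + (12) = -136.
Reducing mod 11: -136 ≡ 7 (mod 11).
Since F(a, b, c) ≡ 7 ≠ 0 (mod 11), P does NOT lie on the curve.


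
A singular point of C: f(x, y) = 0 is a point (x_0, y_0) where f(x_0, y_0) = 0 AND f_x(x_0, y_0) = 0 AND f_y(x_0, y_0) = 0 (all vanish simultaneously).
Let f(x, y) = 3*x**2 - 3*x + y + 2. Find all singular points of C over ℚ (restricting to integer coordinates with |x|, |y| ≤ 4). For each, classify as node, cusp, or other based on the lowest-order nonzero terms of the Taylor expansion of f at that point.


No singular points in the scanned grid; C is smooth there.

Compute partial derivatives:
  f_x = 6*x - 3.
  f_y = 1.
f_y = 1 is a nonzero constant, so f_y never vanishes: no point (x, y) can satisfy f = f_x = f_y = 0. In particular no (x, y) ∈ {−4, ..., 4}² is singular; the curve is smooth.


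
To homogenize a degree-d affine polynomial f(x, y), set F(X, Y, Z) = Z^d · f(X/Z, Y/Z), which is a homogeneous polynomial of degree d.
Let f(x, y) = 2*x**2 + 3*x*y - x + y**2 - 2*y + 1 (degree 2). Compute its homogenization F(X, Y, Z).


F(X, Y, Z) = 2*X**2 + 3*X*Y - X*Z + Y**2 - 2*Y*Z + Z**2

deg(f) = 2.
Substitute x = X/Z, y = Y/Z into f, then multiply by Z^2.
  monomial 2·x^2·y^0 ↦ 2·X^2·Y^0·Z^0.
  monomial 3·x^1·y^1 ↦ 3·X^1·Y^1·Z^0.
  monomial -1·x^1·y^0 ↦ -1·X^1·Y^0·Z^1.
  monomial 1·x^0·y^2 ↦ 1·X^0·Y^2·Z^0.
  monomial -2·x^0·y^1 ↦ -2·X^0·Y^1·Z^1.
  monomial 1·x^0·y^0 ↦ 1·X^0·Y^0·Z^2.
Collecting: F(X, Y, Z) = 2*X**2 + 3*X*Y - X*Z + Y**2 - 2*Y*Z + Z**2.
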